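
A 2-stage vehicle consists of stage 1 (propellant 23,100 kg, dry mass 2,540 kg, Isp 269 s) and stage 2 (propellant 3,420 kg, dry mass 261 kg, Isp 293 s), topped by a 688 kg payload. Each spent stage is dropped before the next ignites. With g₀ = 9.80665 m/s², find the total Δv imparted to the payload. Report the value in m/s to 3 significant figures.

Ignition mass of stage 1 = 23,100+2,540 + 3,420+261 + 688 = 30,009 kg.
Stage 1: m₀ = 30,009 kg, m_f = 30,009 − 23,100 = 6,909 kg; Δv = 269×9.80665×ln(4.343) = 2638.0×1.4687 ≈ 3874 m/s.
Stage 2: m₀ = 4,369 kg, m_f = 4,369 − 3,420 = 949 kg; Δv = 293×9.80665×ln(4.604) = 2873.3×1.5269 ≈ 4387 m/s.
Total Δv = 3874 + 4387 = 8261 m/s.

Δv ≈ 8260 m/s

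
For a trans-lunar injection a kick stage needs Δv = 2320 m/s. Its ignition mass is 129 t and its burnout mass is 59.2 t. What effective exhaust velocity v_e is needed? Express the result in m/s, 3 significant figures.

v_e ≈ 2980 m/s

ln(m₀/m_f) = ln(129000/59200) = ln(2.179) = 0.7789.
Using Δv = v_e ln(m₀/m_f): v_e = Δv / ln(m₀/m_f) = 2320 / 0.7789 = 2978.6 m/s.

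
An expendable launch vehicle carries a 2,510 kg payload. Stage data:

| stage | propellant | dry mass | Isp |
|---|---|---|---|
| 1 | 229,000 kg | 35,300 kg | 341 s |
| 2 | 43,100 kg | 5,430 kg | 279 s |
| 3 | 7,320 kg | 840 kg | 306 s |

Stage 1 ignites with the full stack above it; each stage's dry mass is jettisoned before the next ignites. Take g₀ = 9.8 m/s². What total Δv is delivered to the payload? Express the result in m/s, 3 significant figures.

Ignition mass of stage 1 = 229,000+35,300 + 43,100+5,430 + 7,320+840 + 2,510 = 323,500 kg.
Stage 1: m₀ = 323,500 kg, m_f = 323,500 − 229,000 = 94,500 kg; Δv = 341×9.8×ln(3.423) = 3341.8×1.2306 ≈ 4112 m/s.
Stage 2: m₀ = 59,200 kg, m_f = 59,200 − 43,100 = 16,100 kg; Δv = 279×9.8×ln(3.677) = 2734.2×1.3021 ≈ 3560 m/s.
Stage 3: m₀ = 10,670 kg, m_f = 10,670 − 7,320 = 3,350 kg; Δv = 306×9.8×ln(3.185) = 2998.8×1.1585 ≈ 3474 m/s.
Total Δv = 4112 + 3560 + 3474 = 11146 m/s.

Δv ≈ 11100 m/s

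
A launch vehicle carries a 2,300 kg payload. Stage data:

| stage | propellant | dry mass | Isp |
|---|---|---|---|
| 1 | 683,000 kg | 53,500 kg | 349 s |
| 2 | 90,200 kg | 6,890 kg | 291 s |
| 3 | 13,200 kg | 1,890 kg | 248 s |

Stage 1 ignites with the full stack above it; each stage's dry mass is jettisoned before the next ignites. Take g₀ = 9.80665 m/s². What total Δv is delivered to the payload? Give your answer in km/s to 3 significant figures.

Δv ≈ 13.4 km/s

Ignition mass of stage 1 = 683,000+53,500 + 90,200+6,890 + 13,200+1,890 + 2,300 = 850,980 kg.
Stage 1: m₀ = 850,980 kg, m_f = 850,980 − 683,000 = 167,980 kg; Δv = 349×9.80665×ln(5.066) = 3422.5×1.6225 ≈ 5553 m/s.
Stage 2: m₀ = 114,480 kg, m_f = 114,480 − 90,200 = 24,280 kg; Δv = 291×9.80665×ln(4.715) = 2853.7×1.5507 ≈ 4425 m/s.
Stage 3: m₀ = 17,390 kg, m_f = 17,390 − 13,200 = 4,190 kg; Δv = 248×9.80665×ln(4.15) = 2432.0×1.4232 ≈ 3461 m/s.
Total Δv = 5553 + 4425 + 3461 = 13439 m/s.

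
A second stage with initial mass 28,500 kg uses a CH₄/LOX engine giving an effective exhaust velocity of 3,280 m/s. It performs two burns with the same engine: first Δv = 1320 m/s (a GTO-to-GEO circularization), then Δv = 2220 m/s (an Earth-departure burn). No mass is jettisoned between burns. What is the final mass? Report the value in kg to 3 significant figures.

After the first burn: m = 28500 × exp(−1320/3280.0) = 28500 × 0.66869 = 19,057.7 kg.
After the second burn: m = 19,057.7 × exp(−2220/3280.0) = 19,057.7 × 0.50823 = 9,685.69 kg.

final mass ≈ 9690 kg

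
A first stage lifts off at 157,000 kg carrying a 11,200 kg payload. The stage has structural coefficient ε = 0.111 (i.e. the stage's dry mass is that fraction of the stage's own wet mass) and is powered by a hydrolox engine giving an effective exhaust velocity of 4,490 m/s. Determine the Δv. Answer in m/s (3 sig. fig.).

Stage wet mass = m₀ − payload = 157,000 − 11,200 = 145,800 kg.
Stage dry mass = ε × stage wet mass = 0.111 × 145,800 = 16,183.8 kg.
Burnout mass m_f = stage dry + payload = 16,183.8 + 11,200 = 27,383.8 kg.
From the ideal rocket equation, Δv = v_e · ln(157,000/27,383.8) = 4490.0 × ln(5.733) = 4490.0 × 1.7463 ≈ 7841 m/s.

Δv ≈ 7840 m/s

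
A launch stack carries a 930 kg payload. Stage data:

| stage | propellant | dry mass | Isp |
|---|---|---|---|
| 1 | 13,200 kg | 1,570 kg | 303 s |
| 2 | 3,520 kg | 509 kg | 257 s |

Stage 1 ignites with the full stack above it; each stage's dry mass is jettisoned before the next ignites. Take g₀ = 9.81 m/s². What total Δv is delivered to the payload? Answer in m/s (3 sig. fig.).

Ignition mass of stage 1 = 13,200+1,570 + 3,520+509 + 930 = 19,729 kg.
Stage 1: m₀ = 19,729 kg, m_f = 19,729 − 13,200 = 6,529 kg; Δv = 303×9.81×ln(3.022) = 2972.4×1.1058 ≈ 3287 m/s.
Stage 2: m₀ = 4,959 kg, m_f = 4,959 − 3,520 = 1,439 kg; Δv = 257×9.81×ln(3.446) = 2521.2×1.2373 ≈ 3119 m/s.
Total Δv = 3287 + 3119 = 6406 m/s.

Δv ≈ 6410 m/s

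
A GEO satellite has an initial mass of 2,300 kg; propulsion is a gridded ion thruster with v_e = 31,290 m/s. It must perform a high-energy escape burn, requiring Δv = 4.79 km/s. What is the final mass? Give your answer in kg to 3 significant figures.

m₀/m_f = exp(Δv / v_e) = exp(4790 / 31290.0) = exp(0.1531) = 1.1654.
m_f = m₀ / 1.1654 = 2,300 / 1.1654 = 1,973.57 kg.

final mass ≈ 1970 kg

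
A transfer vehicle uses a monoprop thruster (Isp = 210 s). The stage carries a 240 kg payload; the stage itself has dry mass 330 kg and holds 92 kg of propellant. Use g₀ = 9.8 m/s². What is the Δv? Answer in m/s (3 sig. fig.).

v_e = Isp · g₀ = 210 × 9.8 = 2058.0 m/s.
m₀ = payload + dry + propellant = 240 + 330 + 92 = 662 kg.
m_f = payload + dry = 240 + 330 = 570 kg.
Rocket equation: Δv = v_e · ln(m₀/m_f) = 2058.0 × ln(1.161) = 2058.0 × 0.1496 ≈ 307.9 m/s.

Δv ≈ 308 m/s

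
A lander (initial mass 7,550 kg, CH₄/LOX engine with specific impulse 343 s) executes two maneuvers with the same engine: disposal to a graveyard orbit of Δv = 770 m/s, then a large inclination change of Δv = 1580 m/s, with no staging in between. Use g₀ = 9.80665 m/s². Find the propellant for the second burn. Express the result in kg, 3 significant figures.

propellant for the second burn ≈ 2250 kg

v_e = Isp · g₀ = 343 × 9.80665 = 3363.7 m/s.
After the first burn: m = 7550 × exp(−770/3363.7) = 7550 × 0.79540 = 6,005.27 kg.
After the second burn: m = 6,005.27 × exp(−1580/3363.7) = 6,005.27 × 0.62518 = 3,754.37 kg.
Second-burn propellant = 6,005.27 − 3,754.37 = 2,250.9 kg.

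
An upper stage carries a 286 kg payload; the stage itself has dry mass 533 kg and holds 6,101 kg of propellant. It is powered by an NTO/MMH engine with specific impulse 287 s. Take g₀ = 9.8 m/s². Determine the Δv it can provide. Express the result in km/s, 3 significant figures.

v_e = Isp · g₀ = 287 × 9.8 = 2812.6 m/s.
m₀ = payload + dry + propellant = 286 + 533 + 6,101 = 6,920 kg.
m_f = payload + dry = 286 + 533 = 819 kg.
By the Tsiolkovsky rocket equation, Δv = v_e · ln(m₀/m_f) = 2812.6 × ln(8.449) = 2812.6 × 2.1341 ≈ 6002.3 m/s.

Δv ≈ 6.00 km/s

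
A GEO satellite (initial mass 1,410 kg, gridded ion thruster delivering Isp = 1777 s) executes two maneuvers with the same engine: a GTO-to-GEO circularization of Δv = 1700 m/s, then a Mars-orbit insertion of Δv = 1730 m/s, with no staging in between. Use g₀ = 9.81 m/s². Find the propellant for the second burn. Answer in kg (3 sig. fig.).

propellant for the second burn ≈ 121 kg

v_e = Isp · g₀ = 1777 × 9.81 = 17432.4 m/s.
After the first burn: m = 1410 × exp(−1700/17432.4) = 1410 × 0.90708 = 1,278.98 kg.
After the second burn: m = 1,278.98 × exp(−1730/17432.4) = 1,278.98 × 0.90552 = 1,158.14 kg.
Second-burn propellant = 1,278.98 − 1,158.14 = 120.84 kg.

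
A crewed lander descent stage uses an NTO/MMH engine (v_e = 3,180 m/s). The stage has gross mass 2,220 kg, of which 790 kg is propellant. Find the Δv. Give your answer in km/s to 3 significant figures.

Δv ≈ 1.40 km/s

m_f = m₀ − m_prop = 2,220 − 790 = 1,430 kg.
Δv = v_e · ln(m₀/m_f) = 3180.0 × ln(1.552) = 3180.0 × 0.4398 ≈ 1398.7 m/s.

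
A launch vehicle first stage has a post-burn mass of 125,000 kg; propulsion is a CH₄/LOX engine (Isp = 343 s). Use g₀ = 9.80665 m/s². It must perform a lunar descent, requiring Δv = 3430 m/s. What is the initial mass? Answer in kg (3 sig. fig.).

v_e = Isp · g₀ = 343 × 9.80665 = 3363.7 m/s.
Using Δv = v_e ln(m₀/m_f): m₀/m_f = exp(Δv / v_e) = exp(3430 / 3363.7) = exp(1.0197) = 2.7724.
m₀ = m_f × 2.7724 = 125,000 × 2.7724 = 346,550 kg.

initial mass ≈ 347000 kg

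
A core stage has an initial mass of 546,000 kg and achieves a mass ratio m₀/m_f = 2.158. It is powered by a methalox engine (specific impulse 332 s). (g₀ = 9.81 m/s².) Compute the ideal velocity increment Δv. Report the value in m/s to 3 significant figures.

Δv ≈ 2510 m/s

v_e = Isp · g₀ = 332 × 9.81 = 3256.9 m/s.
Rocket equation: Δv = v_e · ln(2.158) = 3256.9 × 0.7692 ≈ 2505.2 m/s.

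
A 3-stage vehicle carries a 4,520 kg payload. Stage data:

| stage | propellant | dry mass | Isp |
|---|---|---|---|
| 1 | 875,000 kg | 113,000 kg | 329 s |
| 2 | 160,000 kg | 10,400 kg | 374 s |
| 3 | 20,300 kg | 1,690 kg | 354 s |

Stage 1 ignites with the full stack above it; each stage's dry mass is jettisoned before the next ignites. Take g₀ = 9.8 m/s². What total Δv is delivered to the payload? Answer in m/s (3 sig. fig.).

Ignition mass of stage 1 = 875,000+113,000 + 160,000+10,400 + 20,300+1,690 + 4,520 = 1,184,910 kg.
Stage 1: m₀ = 1,184,910 kg, m_f = 1,184,910 − 875,000 = 309,910 kg; Δv = 329×9.8×ln(3.823) = 3224.2×1.3411 ≈ 4324 m/s.
Stage 2: m₀ = 196,910 kg, m_f = 196,910 − 160,000 = 36,910 kg; Δv = 374×9.8×ln(5.335) = 3665.2×1.6743 ≈ 6137 m/s.
Stage 3: m₀ = 26,510 kg, m_f = 26,510 − 20,300 = 6,210 kg; Δv = 354×9.8×ln(4.269) = 3469.2×1.4514 ≈ 5035 m/s.
Total Δv = 4324 + 6137 + 5035 = 15496 m/s.

Δv ≈ 15500 m/s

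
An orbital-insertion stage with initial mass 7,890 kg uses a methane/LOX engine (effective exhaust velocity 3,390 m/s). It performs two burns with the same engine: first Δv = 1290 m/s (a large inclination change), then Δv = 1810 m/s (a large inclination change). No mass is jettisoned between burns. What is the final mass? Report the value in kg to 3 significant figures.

final mass ≈ 3160 kg

After the first burn: m = 7890 × exp(−1290/3390.0) = 7890 × 0.68350 = 5,392.82 kg.
After the second burn: m = 5,392.82 × exp(−1810/3390.0) = 5,392.82 × 0.58630 = 3,161.81 kg.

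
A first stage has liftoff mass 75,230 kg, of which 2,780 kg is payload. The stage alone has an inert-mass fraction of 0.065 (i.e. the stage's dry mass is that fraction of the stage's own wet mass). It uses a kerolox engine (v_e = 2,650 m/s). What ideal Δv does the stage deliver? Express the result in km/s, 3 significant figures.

Δv ≈ 6.11 km/s

Stage wet mass = m₀ − payload = 75,230 − 2,780 = 72,450 kg.
Stage dry mass = ε × stage wet mass = 0.065 × 72,450 = 4,709.25 kg.
Burnout mass m_f = stage dry + payload = 4,709.25 + 2,780 = 7,489.25 kg.
By the Tsiolkovsky rocket equation, Δv = v_e · ln(75,230/7,489.25) = 2650.0 × ln(10.05) = 2650.0 × 2.3071 ≈ 6114 m/s.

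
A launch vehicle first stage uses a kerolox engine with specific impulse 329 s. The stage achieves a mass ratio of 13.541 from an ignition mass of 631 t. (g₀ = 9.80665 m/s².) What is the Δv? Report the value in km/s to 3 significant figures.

Δv ≈ 8.41 km/s

v_e = Isp · g₀ = 329 × 9.80665 = 3226.4 m/s.
By the Tsiolkovsky rocket equation, Δv = v_e · ln(13.541) = 3226.4 × 2.6057 ≈ 8407.1 m/s.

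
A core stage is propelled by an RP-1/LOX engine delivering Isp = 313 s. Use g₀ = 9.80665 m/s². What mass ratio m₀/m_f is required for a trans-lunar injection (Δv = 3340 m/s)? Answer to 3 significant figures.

mass ratio ≈ 2.97

v_e = Isp · g₀ = 313 × 9.80665 = 3069.5 m/s.
m₀/m_f = exp(Δv / v_e) = exp(3340 / 3069.5) = exp(1.0881) = 2.9687.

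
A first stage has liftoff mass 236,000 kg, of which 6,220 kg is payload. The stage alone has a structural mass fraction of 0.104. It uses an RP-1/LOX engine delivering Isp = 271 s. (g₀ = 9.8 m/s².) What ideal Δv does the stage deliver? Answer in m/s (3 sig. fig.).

Δv ≈ 5470 m/s

Stage wet mass = m₀ − payload = 236,000 − 6,220 = 229,780 kg.
Stage dry mass = ε × stage wet mass = 0.104 × 229,780 = 23,897.1 kg.
Burnout mass m_f = stage dry + payload = 23,897.1 + 6,220 = 30,117.1 kg.
v_e = Isp · g₀ = 271 × 9.8 = 2655.8 m/s.
Δv = v_e · ln(236,000/30,117.1) = 2655.8 × ln(7.836) = 2655.8 × 2.0587 ≈ 5468 m/s.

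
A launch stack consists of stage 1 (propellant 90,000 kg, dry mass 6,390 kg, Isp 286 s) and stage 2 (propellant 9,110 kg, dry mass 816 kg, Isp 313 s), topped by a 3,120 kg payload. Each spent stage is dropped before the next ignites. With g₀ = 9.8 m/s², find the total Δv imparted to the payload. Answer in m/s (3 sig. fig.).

Ignition mass of stage 1 = 90,000+6,390 + 9,110+816 + 3,120 = 109,436 kg.
Stage 1: m₀ = 109,436 kg, m_f = 109,436 − 90,000 = 19,436 kg; Δv = 286×9.8×ln(5.631) = 2802.8×1.7282 ≈ 4844 m/s.
Stage 2: m₀ = 13,046 kg, m_f = 13,046 − 9,110 = 3,936 kg; Δv = 313×9.8×ln(3.315) = 3067.4×1.1983 ≈ 3676 m/s.
Total Δv = 4844 + 3676 = 8520 m/s.

Δv ≈ 8520 m/s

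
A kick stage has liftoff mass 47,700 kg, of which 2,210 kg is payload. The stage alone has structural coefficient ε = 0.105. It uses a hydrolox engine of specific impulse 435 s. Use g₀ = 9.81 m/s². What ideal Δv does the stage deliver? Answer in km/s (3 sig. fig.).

Δv ≈ 8.20 km/s

Stage wet mass = m₀ − payload = 47,700 − 2,210 = 45,490 kg.
Stage dry mass = ε × stage wet mass = 0.105 × 45,490 = 4,776.45 kg.
Burnout mass m_f = stage dry + payload = 4,776.45 + 2,210 = 6,986.45 kg.
v_e = Isp · g₀ = 435 × 9.81 = 4267.4 m/s.
From the ideal rocket equation, Δv = v_e · ln(47,700/6,986.45) = 4267.4 × ln(6.828) = 4267.4 × 1.9210 ≈ 8197 m/s.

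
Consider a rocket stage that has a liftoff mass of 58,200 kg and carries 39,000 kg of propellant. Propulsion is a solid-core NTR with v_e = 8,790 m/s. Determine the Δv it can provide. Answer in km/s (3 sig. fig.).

m_f = m₀ − m_prop = 58,200 − 39,000 = 19,200 kg.
Δv = v_e · ln(m₀/m_f) = 8790.0 × ln(3.031) = 8790.0 × 1.1090 ≈ 9747.9 m/s.

Δv ≈ 9.75 km/s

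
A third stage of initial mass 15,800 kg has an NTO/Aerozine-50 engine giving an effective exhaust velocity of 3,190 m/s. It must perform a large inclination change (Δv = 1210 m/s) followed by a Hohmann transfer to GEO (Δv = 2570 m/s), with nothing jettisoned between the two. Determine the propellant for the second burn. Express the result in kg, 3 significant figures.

propellant for the second burn ≈ 5980 kg

After the first burn: m = 15800 × exp(−1210/3190.0) = 15800 × 0.68433 = 10,812.4 kg.
After the second burn: m = 10,812.4 × exp(−2570/3190.0) = 10,812.4 × 0.44680 = 4,830.98 kg.
Second-burn propellant = 10,812.4 − 4,830.98 = 5,981.42 kg.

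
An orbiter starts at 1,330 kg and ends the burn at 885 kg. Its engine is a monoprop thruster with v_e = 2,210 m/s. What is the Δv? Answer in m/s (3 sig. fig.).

From the ideal rocket equation, Δv = v_e · ln(m₀/m_f) = 2210.0 × ln(1.503) = 2210.0 × 0.4073 ≈ 900.2 m/s.

Δv ≈ 900 m/s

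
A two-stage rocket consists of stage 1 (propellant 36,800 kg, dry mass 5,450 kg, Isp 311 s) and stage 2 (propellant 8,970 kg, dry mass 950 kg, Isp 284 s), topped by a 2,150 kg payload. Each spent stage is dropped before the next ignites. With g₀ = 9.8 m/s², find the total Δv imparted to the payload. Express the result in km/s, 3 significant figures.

Δv ≈ 7.23 km/s

Ignition mass of stage 1 = 36,800+5,450 + 8,970+950 + 2,150 = 54,320 kg.
Stage 1: m₀ = 54,320 kg, m_f = 54,320 − 36,800 = 17,520 kg; Δv = 311×9.8×ln(3.1) = 3047.8×1.1315 ≈ 3449 m/s.
Stage 2: m₀ = 12,070 kg, m_f = 12,070 − 8,970 = 3,100 kg; Δv = 284×9.8×ln(3.894) = 2783.2×1.3593 ≈ 3783 m/s.
Total Δv = 3449 + 3783 = 7232 m/s.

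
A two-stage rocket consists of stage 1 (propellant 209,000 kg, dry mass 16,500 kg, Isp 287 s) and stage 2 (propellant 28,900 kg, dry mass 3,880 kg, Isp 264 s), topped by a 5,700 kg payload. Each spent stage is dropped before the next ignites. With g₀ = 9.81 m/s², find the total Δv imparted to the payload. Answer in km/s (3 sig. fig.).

Δv ≈ 8.02 km/s

Ignition mass of stage 1 = 209,000+16,500 + 28,900+3,880 + 5,700 = 263,980 kg.
Stage 1: m₀ = 263,980 kg, m_f = 263,980 − 209,000 = 54,980 kg; Δv = 287×9.81×ln(4.801) = 2815.5×1.5689 ≈ 4417 m/s.
Stage 2: m₀ = 38,480 kg, m_f = 38,480 − 28,900 = 9,580 kg; Δv = 264×9.81×ln(4.017) = 2589.8×1.3905 ≈ 3601 m/s.
Total Δv = 4417 + 3601 = 8018 m/s.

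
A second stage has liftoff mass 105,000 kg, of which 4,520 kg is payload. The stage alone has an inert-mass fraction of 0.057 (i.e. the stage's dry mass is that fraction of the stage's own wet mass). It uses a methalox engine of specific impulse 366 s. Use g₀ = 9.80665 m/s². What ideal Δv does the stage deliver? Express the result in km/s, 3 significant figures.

Stage wet mass = m₀ − payload = 105,000 − 4,520 = 100,480 kg.
Stage dry mass = ε × stage wet mass = 0.057 × 100,480 = 5,727.36 kg.
Burnout mass m_f = stage dry + payload = 5,727.36 + 4,520 = 10,247.36 kg.
v_e = Isp · g₀ = 366 × 9.80665 = 3589.2 m/s.
Δv = v_e · ln(105,000/10,247.36) = 3589.2 × ln(10.25) = 3589.2 × 2.3269 ≈ 8352 m/s.

Δv ≈ 8.35 km/s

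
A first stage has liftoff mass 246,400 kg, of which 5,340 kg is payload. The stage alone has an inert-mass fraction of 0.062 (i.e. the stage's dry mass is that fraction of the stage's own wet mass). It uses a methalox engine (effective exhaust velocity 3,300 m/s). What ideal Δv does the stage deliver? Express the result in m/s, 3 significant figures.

Stage wet mass = m₀ − payload = 246,400 − 5,340 = 241,060 kg.
Stage dry mass = ε × stage wet mass = 0.062 × 241,060 = 14,945.7 kg.
Burnout mass m_f = stage dry + payload = 14,945.7 + 5,340 = 20,285.7 kg.
Δv = v_e · ln(246,400/20,285.7) = 3300.0 × ln(12.15) = 3300.0 × 2.4970 ≈ 8240 m/s.

Δv ≈ 8240 m/s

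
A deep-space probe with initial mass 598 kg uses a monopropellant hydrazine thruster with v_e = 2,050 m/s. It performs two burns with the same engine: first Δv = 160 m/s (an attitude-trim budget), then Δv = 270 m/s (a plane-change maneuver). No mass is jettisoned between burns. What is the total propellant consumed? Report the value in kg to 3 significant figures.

After the first burn: m = 598 × exp(−160/2050.0) = 598 × 0.92492 = 553.102 kg.
After the second burn: m = 553.102 × exp(−270/2050.0) = 553.102 × 0.87660 = 484.849 kg.
Total propellant = m₀ − m_final = 598 − 484.849 = 113.151 kg.

total propellant consumed ≈ 113 kg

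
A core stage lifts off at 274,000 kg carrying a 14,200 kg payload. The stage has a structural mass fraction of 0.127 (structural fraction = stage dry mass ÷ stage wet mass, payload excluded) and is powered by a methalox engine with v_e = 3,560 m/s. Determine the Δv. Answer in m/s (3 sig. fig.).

Stage wet mass = m₀ − payload = 274,000 − 14,200 = 259,800 kg.
Stage dry mass = ε × stage wet mass = 0.127 × 259,800 = 32,994.6 kg.
Burnout mass m_f = stage dry + payload = 32,994.6 + 14,200 = 47,194.6 kg.
By the Tsiolkovsky rocket equation, Δv = v_e · ln(274,000/47,194.6) = 3560.0 × ln(5.806) = 3560.0 × 1.7588 ≈ 6262 m/s.

Δv ≈ 6260 m/s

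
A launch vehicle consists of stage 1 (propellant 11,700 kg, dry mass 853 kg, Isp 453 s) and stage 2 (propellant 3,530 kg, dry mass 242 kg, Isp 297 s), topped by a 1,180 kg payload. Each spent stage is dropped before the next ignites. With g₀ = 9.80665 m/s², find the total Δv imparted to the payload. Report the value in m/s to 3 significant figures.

Δv ≈ 8540 m/s

Ignition mass of stage 1 = 11,700+853 + 3,530+242 + 1,180 = 17,505 kg.
Stage 1: m₀ = 17,505 kg, m_f = 17,505 − 11,700 = 5,805 kg; Δv = 453×9.80665×ln(3.016) = 4442.4×1.1038 ≈ 4903 m/s.
Stage 2: m₀ = 4,952 kg, m_f = 4,952 − 3,530 = 1,422 kg; Δv = 297×9.80665×ln(3.482) = 2912.6×1.2477 ≈ 3634 m/s.
Total Δv = 4903 + 3634 = 8537 m/s.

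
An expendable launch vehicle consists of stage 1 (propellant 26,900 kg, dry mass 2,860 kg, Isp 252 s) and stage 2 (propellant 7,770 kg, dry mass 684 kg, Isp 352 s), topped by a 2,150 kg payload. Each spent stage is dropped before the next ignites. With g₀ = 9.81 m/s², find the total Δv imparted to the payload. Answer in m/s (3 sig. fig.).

Δv ≈ 7270 m/s

Ignition mass of stage 1 = 26,900+2,860 + 7,770+684 + 2,150 = 40,364 kg.
Stage 1: m₀ = 40,364 kg, m_f = 40,364 − 26,900 = 13,464 kg; Δv = 252×9.81×ln(2.998) = 2472.1×1.0979 ≈ 2714 m/s.
Stage 2: m₀ = 10,604 kg, m_f = 10,604 − 7,770 = 2,834 kg; Δv = 352×9.81×ln(3.742) = 3453.1×1.3195 ≈ 4557 m/s.
Total Δv = 2714 + 4557 = 7271 m/s.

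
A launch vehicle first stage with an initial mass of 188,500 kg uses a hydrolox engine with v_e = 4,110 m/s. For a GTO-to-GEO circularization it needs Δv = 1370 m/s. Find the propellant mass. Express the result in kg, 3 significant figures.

propellant mass ≈ 53400 kg

Using Δv = v_e ln(m₀/m_f): m₀/m_f = exp(Δv / v_e) = exp(1370 / 4110.0) = exp(0.3333) = 1.3956.
m_f = 188,500 / 1.3956 = 135,067 kg, so propellant = m₀ − m_f = 188,500 − 135,067 = 53,433 kg.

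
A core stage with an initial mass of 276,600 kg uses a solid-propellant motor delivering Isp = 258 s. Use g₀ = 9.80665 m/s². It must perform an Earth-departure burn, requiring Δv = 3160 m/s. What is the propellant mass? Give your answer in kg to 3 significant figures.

v_e = Isp · g₀ = 258 × 9.80665 = 2530.1 m/s.
m₀/m_f = exp(Δv / v_e) = exp(3160 / 2530.1) = exp(1.2490) = 3.4867.
m_f = 276,600 / 3.4867 = 79,330 kg, so propellant = m₀ − m_f = 276,600 − 79,330 = 197,270 kg.

propellant mass ≈ 197000 kg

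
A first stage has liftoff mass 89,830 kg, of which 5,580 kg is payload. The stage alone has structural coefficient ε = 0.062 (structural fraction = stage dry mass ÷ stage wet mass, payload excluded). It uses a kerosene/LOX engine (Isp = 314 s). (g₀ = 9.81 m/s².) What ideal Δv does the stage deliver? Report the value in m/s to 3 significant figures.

Δv ≈ 6520 m/s

Stage wet mass = m₀ − payload = 89,830 − 5,580 = 84,250 kg.
Stage dry mass = ε × stage wet mass = 0.062 × 84,250 = 5,223.5 kg.
Burnout mass m_f = stage dry + payload = 5,223.5 + 5,580 = 10,803.5 kg.
v_e = Isp · g₀ = 314 × 9.81 = 3080.3 m/s.
Δv = v_e · ln(89,830/10,803.5) = 3080.3 × ln(8.315) = 3080.3 × 2.1180 ≈ 6524 m/s.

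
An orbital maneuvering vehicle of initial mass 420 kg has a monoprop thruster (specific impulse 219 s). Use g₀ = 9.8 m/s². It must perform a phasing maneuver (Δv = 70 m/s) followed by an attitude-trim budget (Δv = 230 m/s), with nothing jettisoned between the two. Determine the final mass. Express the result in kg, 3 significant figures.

final mass ≈ 365 kg

v_e = Isp · g₀ = 219 × 9.8 = 2146.2 m/s.
After the first burn: m = 420 × exp(−70/2146.2) = 420 × 0.96791 = 406.522 kg.
After the second burn: m = 406.522 × exp(−230/2146.2) = 406.522 × 0.89838 = 365.211 kg.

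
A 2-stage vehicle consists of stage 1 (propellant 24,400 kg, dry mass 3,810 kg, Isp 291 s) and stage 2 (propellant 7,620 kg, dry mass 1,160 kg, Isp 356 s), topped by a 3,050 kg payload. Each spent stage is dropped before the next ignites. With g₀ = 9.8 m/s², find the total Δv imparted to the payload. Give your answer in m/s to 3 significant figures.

Ignition mass of stage 1 = 24,400+3,810 + 7,620+1,160 + 3,050 = 40,040 kg.
Stage 1: m₀ = 40,040 kg, m_f = 40,040 − 24,400 = 15,640 kg; Δv = 291×9.8×ln(2.56) = 2851.8×0.9400 ≈ 2681 m/s.
Stage 2: m₀ = 11,830 kg, m_f = 11,830 − 7,620 = 4,210 kg; Δv = 356×9.8×ln(2.81) = 3488.8×1.0332 ≈ 3605 m/s.
Total Δv = 2681 + 3605 = 6286 m/s.

Δv ≈ 6290 m/s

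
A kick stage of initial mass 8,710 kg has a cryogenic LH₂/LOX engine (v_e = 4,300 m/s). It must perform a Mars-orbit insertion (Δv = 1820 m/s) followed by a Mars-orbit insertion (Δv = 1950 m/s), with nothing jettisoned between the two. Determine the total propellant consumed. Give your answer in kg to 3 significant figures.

After the first burn: m = 8710 × exp(−1820/4300.0) = 8710 × 0.65491 = 5,704.27 kg.
After the second burn: m = 5,704.27 × exp(−1950/4300.0) = 5,704.27 × 0.63541 = 3,624.55 kg.
Total propellant = m₀ − m_final = 8710 − 3,624.55 = 5,085.45 kg.

total propellant consumed ≈ 5090 kg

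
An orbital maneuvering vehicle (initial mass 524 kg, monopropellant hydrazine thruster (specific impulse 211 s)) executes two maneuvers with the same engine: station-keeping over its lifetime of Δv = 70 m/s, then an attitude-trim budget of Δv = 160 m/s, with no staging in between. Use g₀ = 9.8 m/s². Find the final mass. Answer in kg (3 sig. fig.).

v_e = Isp · g₀ = 211 × 9.8 = 2067.8 m/s.
After the first burn: m = 524 × exp(−70/2067.8) = 524 × 0.96671 = 506.556 kg.
After the second burn: m = 506.556 × exp(−160/2067.8) = 506.556 × 0.92554 = 468.838 kg.

final mass ≈ 469 kg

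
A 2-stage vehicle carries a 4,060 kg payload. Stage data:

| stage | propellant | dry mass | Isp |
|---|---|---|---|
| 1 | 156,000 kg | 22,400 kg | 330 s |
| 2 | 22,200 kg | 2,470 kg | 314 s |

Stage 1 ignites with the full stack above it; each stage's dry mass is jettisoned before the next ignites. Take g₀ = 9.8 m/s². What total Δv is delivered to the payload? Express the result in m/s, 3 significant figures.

Ignition mass of stage 1 = 156,000+22,400 + 22,200+2,470 + 4,060 = 207,130 kg.
Stage 1: m₀ = 207,130 kg, m_f = 207,130 − 156,000 = 51,130 kg; Δv = 330×9.8×ln(4.051) = 3234.0×1.3990 ≈ 4524 m/s.
Stage 2: m₀ = 28,730 kg, m_f = 28,730 − 22,200 = 6,530 kg; Δv = 314×9.8×ln(4.4) = 3077.2×1.4815 ≈ 4559 m/s.
Total Δv = 4524 + 4559 = 9083 m/s.

Δv ≈ 9080 m/s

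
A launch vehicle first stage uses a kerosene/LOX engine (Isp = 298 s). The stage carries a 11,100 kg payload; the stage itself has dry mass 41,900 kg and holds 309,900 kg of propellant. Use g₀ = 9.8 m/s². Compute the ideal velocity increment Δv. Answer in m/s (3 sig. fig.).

Δv ≈ 5620 m/s

v_e = Isp · g₀ = 298 × 9.8 = 2920.4 m/s.
m₀ = payload + dry + propellant = 11,100 + 41,900 + 309,900 = 362,900 kg.
m_f = payload + dry = 11,100 + 41,900 = 53,000 kg.
By the Tsiolkovsky rocket equation, Δv = v_e · ln(m₀/m_f) = 2920.4 × ln(6.847) = 2920.4 × 1.9238 ≈ 5618.4 m/s.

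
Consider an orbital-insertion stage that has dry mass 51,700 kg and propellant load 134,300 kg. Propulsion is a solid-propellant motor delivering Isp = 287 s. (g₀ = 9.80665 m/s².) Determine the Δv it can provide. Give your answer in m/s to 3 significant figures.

Δv ≈ 3600 m/s

v_e = Isp · g₀ = 287 × 9.80665 = 2814.5 m/s.
m₀ = m_dry + m_prop = 51,700 + 134,300 = 186,000 kg.
Using Δv = v_e ln(m₀/m_f): Δv = v_e · ln(m₀/m_f) = 2814.5 × ln(3.598) = 2814.5 × 1.2803 ≈ 3603.4 m/s.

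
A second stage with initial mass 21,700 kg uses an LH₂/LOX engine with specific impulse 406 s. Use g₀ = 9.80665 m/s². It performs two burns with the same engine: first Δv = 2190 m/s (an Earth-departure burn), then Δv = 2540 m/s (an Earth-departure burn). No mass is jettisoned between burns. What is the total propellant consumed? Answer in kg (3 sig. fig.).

total propellant consumed ≈ 15100 kg

v_e = Isp · g₀ = 406 × 9.80665 = 3981.5 m/s.
After the first burn: m = 21700 × exp(−2190/3981.5) = 21700 × 0.57692 = 12,519.2 kg.
After the second burn: m = 12,519.2 × exp(−2540/3981.5) = 12,519.2 × 0.52837 = 6,614.77 kg.
Total propellant = m₀ − m_final = 21700 − 6,614.77 = 15,085.23 kg.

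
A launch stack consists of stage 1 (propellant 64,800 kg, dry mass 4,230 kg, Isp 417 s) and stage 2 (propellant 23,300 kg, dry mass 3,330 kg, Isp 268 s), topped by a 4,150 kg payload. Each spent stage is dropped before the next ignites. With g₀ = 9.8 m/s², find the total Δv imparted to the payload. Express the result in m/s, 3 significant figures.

Ignition mass of stage 1 = 64,800+4,230 + 23,300+3,330 + 4,150 = 99,810 kg.
Stage 1: m₀ = 99,810 kg, m_f = 99,810 − 64,800 = 35,010 kg; Δv = 417×9.8×ln(2.851) = 4086.6×1.0476 ≈ 4281 m/s.
Stage 2: m₀ = 30,780 kg, m_f = 30,780 − 23,300 = 7,480 kg; Δv = 268×9.8×ln(4.115) = 2626.4×1.4146 ≈ 3715 m/s.
Total Δv = 4281 + 3715 = 7996 m/s.

Δv ≈ 8000 m/s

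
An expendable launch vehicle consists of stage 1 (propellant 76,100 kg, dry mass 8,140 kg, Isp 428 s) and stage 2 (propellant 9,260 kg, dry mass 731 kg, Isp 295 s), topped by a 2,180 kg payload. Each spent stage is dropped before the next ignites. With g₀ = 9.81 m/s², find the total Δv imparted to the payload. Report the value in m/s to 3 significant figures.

Ignition mass of stage 1 = 76,100+8,140 + 9,260+731 + 2,180 = 96,411 kg.
Stage 1: m₀ = 96,411 kg, m_f = 96,411 − 76,100 = 20,311 kg; Δv = 428×9.81×ln(4.747) = 4198.7×1.5575 ≈ 6539 m/s.
Stage 2: m₀ = 12,171 kg, m_f = 12,171 − 9,260 = 2,911 kg; Δv = 295×9.81×ln(4.181) = 2894.0×1.4306 ≈ 4140 m/s.
Total Δv = 6539 + 4140 = 10679 m/s.

Δv ≈ 10700 m/s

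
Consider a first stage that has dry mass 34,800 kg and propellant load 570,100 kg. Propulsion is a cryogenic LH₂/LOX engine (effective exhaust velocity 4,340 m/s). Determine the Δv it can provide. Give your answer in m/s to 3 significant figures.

m₀ = m_dry + m_prop = 34,800 + 570,100 = 604,900 kg.
Δv = v_e · ln(m₀/m_f) = 4340.0 × ln(17.38) = 4340.0 × 2.8554 ≈ 12392.6 m/s.

Δv ≈ 12400 m/s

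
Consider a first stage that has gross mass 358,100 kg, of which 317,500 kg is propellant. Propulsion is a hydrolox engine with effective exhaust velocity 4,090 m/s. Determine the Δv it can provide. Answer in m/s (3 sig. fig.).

Δv ≈ 8900 m/s

m_f = m₀ − m_prop = 358,100 − 317,500 = 40,600 kg.
Using Δv = v_e ln(m₀/m_f): Δv = v_e · ln(m₀/m_f) = 4090.0 × ln(8.82) = 4090.0 × 2.1770 ≈ 8904.1 m/s.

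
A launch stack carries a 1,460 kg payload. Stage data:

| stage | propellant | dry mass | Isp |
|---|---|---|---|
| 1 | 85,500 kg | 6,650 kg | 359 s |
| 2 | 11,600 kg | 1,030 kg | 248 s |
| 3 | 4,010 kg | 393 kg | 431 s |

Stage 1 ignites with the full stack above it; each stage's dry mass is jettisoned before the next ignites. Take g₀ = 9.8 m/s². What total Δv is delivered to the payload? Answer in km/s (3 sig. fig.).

Δv ≈ 12.5 km/s

Ignition mass of stage 1 = 85,500+6,650 + 11,600+1,030 + 4,010+393 + 1,460 = 110,643 kg.
Stage 1: m₀ = 110,643 kg, m_f = 110,643 − 85,500 = 25,143 kg; Δv = 359×9.8×ln(4.401) = 3518.2×1.4817 ≈ 5213 m/s.
Stage 2: m₀ = 18,493 kg, m_f = 18,493 − 11,600 = 6,893 kg; Δv = 248×9.8×ln(2.683) = 2430.4×0.9869 ≈ 2399 m/s.
Stage 3: m₀ = 5,863 kg, m_f = 5,863 − 4,010 = 1,853 kg; Δv = 431×9.8×ln(3.164) = 4223.8×1.1519 ≈ 4865 m/s.
Total Δv = 5213 + 2399 + 4865 = 12477 m/s.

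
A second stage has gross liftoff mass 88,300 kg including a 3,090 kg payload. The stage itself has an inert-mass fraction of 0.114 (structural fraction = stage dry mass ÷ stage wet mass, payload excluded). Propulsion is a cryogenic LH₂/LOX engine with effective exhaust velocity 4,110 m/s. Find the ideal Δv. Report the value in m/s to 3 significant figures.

Δv ≈ 7940 m/s

Stage wet mass = m₀ − payload = 88,300 − 3,090 = 85,210 kg.
Stage dry mass = ε × stage wet mass = 0.114 × 85,210 = 9,713.94 kg.
Burnout mass m_f = stage dry + payload = 9,713.94 + 3,090 = 12,803.94 kg.
Δv = v_e · ln(88,300/12,803.94) = 4110.0 × ln(6.896) = 4110.0 × 1.9310 ≈ 7936 m/s.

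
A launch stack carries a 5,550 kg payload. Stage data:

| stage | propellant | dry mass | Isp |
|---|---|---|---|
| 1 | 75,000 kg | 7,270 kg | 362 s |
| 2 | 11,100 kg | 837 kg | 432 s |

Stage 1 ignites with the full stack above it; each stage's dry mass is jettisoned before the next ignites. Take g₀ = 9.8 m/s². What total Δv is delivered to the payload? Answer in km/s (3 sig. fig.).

Ignition mass of stage 1 = 75,000+7,270 + 11,100+837 + 5,550 = 99,757 kg.
Stage 1: m₀ = 99,757 kg, m_f = 99,757 − 75,000 = 24,757 kg; Δv = 362×9.8×ln(4.029) = 3547.6×1.3936 ≈ 4944 m/s.
Stage 2: m₀ = 17,487 kg, m_f = 17,487 − 11,100 = 6,387 kg; Δv = 432×9.8×ln(2.738) = 4233.6×1.0072 ≈ 4264 m/s.
Total Δv = 4944 + 4264 = 9208 m/s.

Δv ≈ 9.21 km/s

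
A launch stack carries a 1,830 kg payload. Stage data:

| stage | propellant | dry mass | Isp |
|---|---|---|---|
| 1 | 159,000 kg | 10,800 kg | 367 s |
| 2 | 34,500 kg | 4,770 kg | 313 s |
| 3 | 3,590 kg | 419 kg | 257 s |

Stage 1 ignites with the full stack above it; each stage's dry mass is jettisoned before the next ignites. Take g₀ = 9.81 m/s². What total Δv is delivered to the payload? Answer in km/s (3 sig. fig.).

Ignition mass of stage 1 = 159,000+10,800 + 34,500+4,770 + 3,590+419 + 1,830 = 214,909 kg.
Stage 1: m₀ = 214,909 kg, m_f = 214,909 − 159,000 = 55,909 kg; Δv = 367×9.81×ln(3.844) = 3600.3×1.3465 ≈ 4848 m/s.
Stage 2: m₀ = 45,109 kg, m_f = 45,109 − 34,500 = 10,609 kg; Δv = 313×9.81×ln(4.252) = 3070.5×1.4474 ≈ 4444 m/s.
Stage 3: m₀ = 5,839 kg, m_f = 5,839 − 3,590 = 2,249 kg; Δv = 257×9.81×ln(2.596) = 2521.2×0.9541 ≈ 2405 m/s.
Total Δv = 4848 + 4444 + 2405 = 11697 m/s.

Δv ≈ 11.7 km/s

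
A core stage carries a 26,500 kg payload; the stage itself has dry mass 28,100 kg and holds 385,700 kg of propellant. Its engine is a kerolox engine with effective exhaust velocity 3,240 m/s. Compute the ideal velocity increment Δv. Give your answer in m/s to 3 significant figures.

Δv ≈ 6760 m/s

m₀ = payload + dry + propellant = 26,500 + 28,100 + 385,700 = 440,300 kg.
m_f = payload + dry = 26,500 + 28,100 = 54,600 kg.
Rocket equation: Δv = v_e · ln(m₀/m_f) = 3240.0 × ln(8.064) = 3240.0 × 2.0874 ≈ 6763.2 m/s.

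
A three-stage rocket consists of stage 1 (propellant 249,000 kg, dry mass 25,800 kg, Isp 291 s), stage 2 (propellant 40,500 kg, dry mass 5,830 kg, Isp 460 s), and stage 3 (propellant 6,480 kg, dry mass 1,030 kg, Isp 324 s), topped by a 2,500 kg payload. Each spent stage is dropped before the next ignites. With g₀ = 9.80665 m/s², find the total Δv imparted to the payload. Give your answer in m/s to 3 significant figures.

Ignition mass of stage 1 = 249,000+25,800 + 40,500+5,830 + 6,480+1,030 + 2,500 = 331,140 kg.
Stage 1: m₀ = 331,140 kg, m_f = 331,140 − 249,000 = 82,140 kg; Δv = 291×9.80665×ln(4.031) = 2853.7×1.3941 ≈ 3978 m/s.
Stage 2: m₀ = 56,340 kg, m_f = 56,340 − 40,500 = 15,840 kg; Δv = 460×9.80665×ln(3.557) = 4511.1×1.2689 ≈ 5724 m/s.
Stage 3: m₀ = 10,010 kg, m_f = 10,010 − 6,480 = 3,530 kg; Δv = 324×9.80665×ln(2.836) = 3177.4×1.0423 ≈ 3312 m/s.
Total Δv = 3978 + 5724 + 3312 = 13014 m/s.

Δv ≈ 13000 m/s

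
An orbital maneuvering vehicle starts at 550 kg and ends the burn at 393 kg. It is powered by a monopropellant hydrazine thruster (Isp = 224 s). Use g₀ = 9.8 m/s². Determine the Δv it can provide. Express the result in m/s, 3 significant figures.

v_e = Isp · g₀ = 224 × 9.8 = 2195.2 m/s.
Δv = v_e · ln(m₀/m_f) = 2195.2 × ln(1.399) = 2195.2 × 0.3361 ≈ 737.8 m/s.

Δv ≈ 738 m/s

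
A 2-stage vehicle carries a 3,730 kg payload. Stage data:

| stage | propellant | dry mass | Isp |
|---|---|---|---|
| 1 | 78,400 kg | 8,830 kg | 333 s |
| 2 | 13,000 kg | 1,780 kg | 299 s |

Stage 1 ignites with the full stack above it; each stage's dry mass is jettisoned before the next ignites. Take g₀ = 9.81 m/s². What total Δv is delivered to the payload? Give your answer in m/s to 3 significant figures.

Ignition mass of stage 1 = 78,400+8,830 + 13,000+1,780 + 3,730 = 105,740 kg.
Stage 1: m₀ = 105,740 kg, m_f = 105,740 − 78,400 = 27,340 kg; Δv = 333×9.81×ln(3.868) = 3266.7×1.3526 ≈ 4419 m/s.
Stage 2: m₀ = 18,510 kg, m_f = 18,510 − 13,000 = 5,510 kg; Δv = 299×9.81×ln(3.359) = 2933.2×1.2117 ≈ 3554 m/s.
Total Δv = 4419 + 3554 = 7973 m/s.

Δv ≈ 7970 m/s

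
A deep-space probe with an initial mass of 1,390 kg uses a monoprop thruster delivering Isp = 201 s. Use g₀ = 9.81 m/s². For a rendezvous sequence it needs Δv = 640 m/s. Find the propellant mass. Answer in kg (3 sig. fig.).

v_e = Isp · g₀ = 201 × 9.81 = 1971.8 m/s.
By the Tsiolkovsky rocket equation, m₀/m_f = exp(Δv / v_e) = exp(640 / 1971.8) = exp(0.3246) = 1.3834.
m_f = 1,390 / 1.3834 = 1,004.77 kg, so propellant = m₀ − m_f = 1,390 − 1,004.77 = 385.23 kg.

propellant mass ≈ 385 kg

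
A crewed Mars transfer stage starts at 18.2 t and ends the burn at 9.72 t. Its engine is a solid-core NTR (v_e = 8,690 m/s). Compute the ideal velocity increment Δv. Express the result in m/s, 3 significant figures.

Δv ≈ 5450 m/s

Rocket equation: Δv = v_e · ln(m₀/m_f) = 8690.0 × ln(1.872) = 8690.0 × 0.6272 ≈ 5450.7 m/s.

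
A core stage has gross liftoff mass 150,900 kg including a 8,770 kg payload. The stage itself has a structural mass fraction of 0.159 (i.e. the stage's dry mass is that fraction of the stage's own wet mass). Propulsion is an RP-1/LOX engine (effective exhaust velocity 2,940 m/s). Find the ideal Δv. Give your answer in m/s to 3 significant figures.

Δv ≈ 4620 m/s

Stage wet mass = m₀ − payload = 150,900 − 8,770 = 142,130 kg.
Stage dry mass = ε × stage wet mass = 0.159 × 142,130 = 22,598.7 kg.
Burnout mass m_f = stage dry + payload = 22,598.7 + 8,770 = 31,368.7 kg.
Δv = v_e · ln(150,900/31,368.7) = 2940.0 × ln(4.811) = 2940.0 × 1.5708 ≈ 4618 m/s.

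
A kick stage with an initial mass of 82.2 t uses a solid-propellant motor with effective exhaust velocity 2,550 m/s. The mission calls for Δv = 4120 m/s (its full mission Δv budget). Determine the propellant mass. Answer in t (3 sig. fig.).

propellant mass ≈ 65.9 t

Using Δv = v_e ln(m₀/m_f): m₀/m_f = exp(Δv / v_e) = exp(4120 / 2550.0) = exp(1.6157) = 5.0313.
m_f = 82.2 / 5.0313 = 16.3377 t, so propellant = m₀ − m_f = 82.2 − 16.3377 = 65.8623 t.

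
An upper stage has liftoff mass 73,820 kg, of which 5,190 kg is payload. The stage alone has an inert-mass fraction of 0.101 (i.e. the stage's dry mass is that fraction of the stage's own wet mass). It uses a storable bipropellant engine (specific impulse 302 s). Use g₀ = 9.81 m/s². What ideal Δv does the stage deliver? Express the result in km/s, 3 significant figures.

Δv ≈ 5.35 km/s

Stage wet mass = m₀ − payload = 73,820 − 5,190 = 68,630 kg.
Stage dry mass = ε × stage wet mass = 0.101 × 68,630 = 6,931.63 kg.
Burnout mass m_f = stage dry + payload = 6,931.63 + 5,190 = 12,121.63 kg.
v_e = Isp · g₀ = 302 × 9.81 = 2962.6 m/s.
Δv = v_e · ln(73,820/12,121.63) = 2962.6 × ln(6.09) = 2962.6 × 1.8066 ≈ 5352 m/s.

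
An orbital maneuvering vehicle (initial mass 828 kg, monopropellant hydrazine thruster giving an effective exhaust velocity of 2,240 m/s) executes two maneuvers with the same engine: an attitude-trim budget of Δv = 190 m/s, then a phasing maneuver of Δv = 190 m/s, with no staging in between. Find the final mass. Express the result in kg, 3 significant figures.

final mass ≈ 699 kg

After the first burn: m = 828 × exp(−190/2240.0) = 828 × 0.91868 = 760.667 kg.
After the second burn: m = 760.667 × exp(−190/2240.0) = 760.667 × 0.91868 = 698.81 kg.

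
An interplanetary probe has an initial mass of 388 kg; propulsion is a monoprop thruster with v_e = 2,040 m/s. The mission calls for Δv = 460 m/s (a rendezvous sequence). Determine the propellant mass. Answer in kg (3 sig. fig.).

Rocket equation: m₀/m_f = exp(Δv / v_e) = exp(460 / 2040.0) = exp(0.2255) = 1.2529.
m_f = 388 / 1.2529 = 309.682 kg, so propellant = m₀ − m_f = 388 − 309.682 = 78.318 kg.

propellant mass ≈ 78.3 kg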